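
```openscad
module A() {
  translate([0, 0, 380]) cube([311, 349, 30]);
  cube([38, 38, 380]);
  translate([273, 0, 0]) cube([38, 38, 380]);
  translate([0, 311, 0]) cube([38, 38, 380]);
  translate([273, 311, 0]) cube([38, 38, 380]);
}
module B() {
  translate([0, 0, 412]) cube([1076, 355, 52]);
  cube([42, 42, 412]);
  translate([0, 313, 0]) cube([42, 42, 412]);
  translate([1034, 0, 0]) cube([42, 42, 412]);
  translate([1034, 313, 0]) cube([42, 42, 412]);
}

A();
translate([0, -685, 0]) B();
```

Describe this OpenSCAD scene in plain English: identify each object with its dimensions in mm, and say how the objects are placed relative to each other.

A is a four-legged stool. The seat is 311×349 mm, 30 mm thick, top at z = 410 mm. It stands on four square legs, each 38×38 mm in cross-section, from z = 0 to the seat underside, each flush with a corner of the seat.

B is a long wooden bench with a 1076 mm (x) × 355 mm (y) seat, 52 mm thick, its top surface 464 mm above the floor. Four 42 mm square legs at the seat corners, flush with the edges, run from z = 0 to the seat underside.

The bench is on the floor beside the stool on its −y side.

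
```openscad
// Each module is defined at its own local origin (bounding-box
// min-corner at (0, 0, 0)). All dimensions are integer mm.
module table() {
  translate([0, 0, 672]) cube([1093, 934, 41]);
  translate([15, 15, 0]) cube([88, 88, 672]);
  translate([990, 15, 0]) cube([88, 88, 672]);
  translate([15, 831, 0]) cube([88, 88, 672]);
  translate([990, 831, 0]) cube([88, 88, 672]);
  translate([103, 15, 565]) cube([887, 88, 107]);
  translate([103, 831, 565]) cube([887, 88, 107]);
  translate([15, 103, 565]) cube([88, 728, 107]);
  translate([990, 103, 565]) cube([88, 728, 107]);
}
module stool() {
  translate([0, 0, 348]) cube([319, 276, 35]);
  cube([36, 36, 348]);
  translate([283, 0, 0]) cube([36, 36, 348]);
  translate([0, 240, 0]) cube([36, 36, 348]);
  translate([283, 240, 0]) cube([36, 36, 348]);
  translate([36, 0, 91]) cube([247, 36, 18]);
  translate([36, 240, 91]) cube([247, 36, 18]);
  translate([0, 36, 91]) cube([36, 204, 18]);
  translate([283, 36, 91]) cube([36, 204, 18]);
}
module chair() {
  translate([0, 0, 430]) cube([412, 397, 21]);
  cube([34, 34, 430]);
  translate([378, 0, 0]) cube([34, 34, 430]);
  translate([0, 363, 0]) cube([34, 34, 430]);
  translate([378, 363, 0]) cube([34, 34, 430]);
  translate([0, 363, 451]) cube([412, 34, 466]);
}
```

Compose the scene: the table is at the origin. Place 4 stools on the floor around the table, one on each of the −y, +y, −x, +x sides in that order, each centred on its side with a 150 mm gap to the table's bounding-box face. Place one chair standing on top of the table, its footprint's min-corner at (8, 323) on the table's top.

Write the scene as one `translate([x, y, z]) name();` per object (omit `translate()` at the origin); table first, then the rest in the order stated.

table();
translate([387, -426, 0]) stool();
translate([387, 1084, 0]) stool();
translate([-469, 329, 0]) stool();
translate([1243, 329, 0]) stool();
translate([8, 323, 713]) chair();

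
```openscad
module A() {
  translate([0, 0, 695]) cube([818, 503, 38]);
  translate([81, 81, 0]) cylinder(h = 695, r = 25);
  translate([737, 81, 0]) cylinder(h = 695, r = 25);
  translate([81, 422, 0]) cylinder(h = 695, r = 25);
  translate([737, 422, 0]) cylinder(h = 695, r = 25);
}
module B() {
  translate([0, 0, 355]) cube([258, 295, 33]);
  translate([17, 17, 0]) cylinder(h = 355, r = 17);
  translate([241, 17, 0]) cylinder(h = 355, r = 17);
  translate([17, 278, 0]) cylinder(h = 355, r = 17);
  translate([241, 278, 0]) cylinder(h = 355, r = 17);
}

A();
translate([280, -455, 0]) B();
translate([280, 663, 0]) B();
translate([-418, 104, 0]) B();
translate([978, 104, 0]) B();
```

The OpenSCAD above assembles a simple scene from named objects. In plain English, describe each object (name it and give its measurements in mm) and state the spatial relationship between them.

A is a rectangular dining table. The top is 818×503×38 mm with its upper surface at z = 733 mm. It stands on four round legs of 50 mm diameter, each leg's bounding box inset 56 mm from the nearest pair of top edges, running from the floor to the underside of the top.

B is a simple wooden stool: a rectangular seat 258 mm (x) by 295 mm (y), 33 mm thick, top face at z = 388 mm, on four round legs, each 34 mm in diameter. The legs rest on z = 0, each leg's axis is inset half a diameter from the nearest pair of seat edges (so the leg's bounding box is flush with the corner).

Four stools sit around the table at the −y, +y, −x, +x sides.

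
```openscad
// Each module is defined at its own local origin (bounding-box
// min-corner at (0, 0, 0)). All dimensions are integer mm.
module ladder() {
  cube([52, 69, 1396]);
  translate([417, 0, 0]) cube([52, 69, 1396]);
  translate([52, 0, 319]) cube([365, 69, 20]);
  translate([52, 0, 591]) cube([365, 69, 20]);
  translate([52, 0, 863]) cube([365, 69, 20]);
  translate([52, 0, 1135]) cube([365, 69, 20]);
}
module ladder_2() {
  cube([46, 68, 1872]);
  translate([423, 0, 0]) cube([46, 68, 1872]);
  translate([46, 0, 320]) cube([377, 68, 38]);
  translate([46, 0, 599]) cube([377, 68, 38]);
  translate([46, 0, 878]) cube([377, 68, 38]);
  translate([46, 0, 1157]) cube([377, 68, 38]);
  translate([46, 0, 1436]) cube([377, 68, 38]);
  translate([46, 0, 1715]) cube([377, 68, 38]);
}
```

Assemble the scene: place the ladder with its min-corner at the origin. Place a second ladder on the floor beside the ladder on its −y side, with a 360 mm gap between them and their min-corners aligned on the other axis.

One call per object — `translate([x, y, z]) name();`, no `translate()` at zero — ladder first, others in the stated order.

ladder();
translate([0, -428, 0]) ladder_2();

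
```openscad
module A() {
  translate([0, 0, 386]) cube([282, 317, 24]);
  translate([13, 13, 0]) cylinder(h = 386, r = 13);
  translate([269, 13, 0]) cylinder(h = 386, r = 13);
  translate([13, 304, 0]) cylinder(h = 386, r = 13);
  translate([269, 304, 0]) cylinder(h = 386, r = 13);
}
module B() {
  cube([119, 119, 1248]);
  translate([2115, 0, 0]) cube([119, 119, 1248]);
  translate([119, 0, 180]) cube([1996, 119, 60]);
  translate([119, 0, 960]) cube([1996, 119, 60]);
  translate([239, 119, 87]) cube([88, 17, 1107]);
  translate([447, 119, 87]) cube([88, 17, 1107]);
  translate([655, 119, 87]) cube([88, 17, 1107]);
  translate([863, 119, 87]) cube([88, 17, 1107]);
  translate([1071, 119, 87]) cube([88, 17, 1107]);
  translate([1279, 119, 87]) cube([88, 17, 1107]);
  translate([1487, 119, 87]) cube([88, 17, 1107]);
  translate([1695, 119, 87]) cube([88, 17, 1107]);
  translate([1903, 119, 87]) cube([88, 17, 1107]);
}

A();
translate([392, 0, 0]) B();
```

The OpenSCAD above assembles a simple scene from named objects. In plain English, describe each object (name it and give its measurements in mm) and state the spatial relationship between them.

A is a four-legged stool. The seat is a 282×317×24 mm slab whose top surface is at z = 410 mm; four round legs, each 26 mm in diameter, run from the floor (z = 0) to the underside of the seat, each leg's axis is inset half a diameter from the nearest pair of seat edges (so the leg's bounding box is flush with the corner).

B is a fence section. Two 119×119 mm posts, 1248 mm tall, stand on the floor with a clear span of 1996 mm between their inner faces. Two horizontal rails of 119×60 mm section span the gap between the posts with their undersides at z = 180 mm and z = 960 mm, flush with the posts' −y face. 9 pickets, each 88 mm wide, 17 mm thick and 1107 mm tall, are fixed to the +y face of the rails with their bottoms at z = 87 mm, evenly spaced across the span with equal gaps (rounded down to the nearest mm) at the −x end and between each pair — any rounding remainder accumulates at the +x end.

The fence section is on the floor beside the stool on its +x side.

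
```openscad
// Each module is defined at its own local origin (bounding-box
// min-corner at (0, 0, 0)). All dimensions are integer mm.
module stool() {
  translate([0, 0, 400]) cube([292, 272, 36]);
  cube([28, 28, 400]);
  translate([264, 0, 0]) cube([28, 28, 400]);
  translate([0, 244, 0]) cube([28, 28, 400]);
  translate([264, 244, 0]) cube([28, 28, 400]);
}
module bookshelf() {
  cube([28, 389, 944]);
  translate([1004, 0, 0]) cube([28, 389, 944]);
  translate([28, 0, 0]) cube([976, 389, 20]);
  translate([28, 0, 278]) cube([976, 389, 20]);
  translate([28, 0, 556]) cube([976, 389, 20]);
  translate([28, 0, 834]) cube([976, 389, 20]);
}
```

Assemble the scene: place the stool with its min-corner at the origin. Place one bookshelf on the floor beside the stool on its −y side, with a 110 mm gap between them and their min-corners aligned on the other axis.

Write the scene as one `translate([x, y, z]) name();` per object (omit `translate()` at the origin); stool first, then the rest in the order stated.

stool();
translate([0, -499, 0]) bookshelf();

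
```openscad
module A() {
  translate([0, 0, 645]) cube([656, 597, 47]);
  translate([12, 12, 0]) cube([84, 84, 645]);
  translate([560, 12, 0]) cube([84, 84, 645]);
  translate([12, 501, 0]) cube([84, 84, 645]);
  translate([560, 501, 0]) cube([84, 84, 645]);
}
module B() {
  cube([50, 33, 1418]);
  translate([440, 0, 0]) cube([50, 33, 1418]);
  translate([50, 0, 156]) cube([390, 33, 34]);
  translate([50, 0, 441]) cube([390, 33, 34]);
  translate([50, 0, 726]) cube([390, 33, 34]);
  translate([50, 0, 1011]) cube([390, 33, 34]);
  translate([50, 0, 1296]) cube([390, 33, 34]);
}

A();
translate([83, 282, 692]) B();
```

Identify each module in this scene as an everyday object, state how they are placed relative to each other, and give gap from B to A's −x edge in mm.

The ladder's min-x is at 83; the table's min-x is 0; gap = 83 mm.

A is a table. B is a ladder. The ladder is on top of the table, centred. The gap from the ladder to the table's −x edge is 83 mm.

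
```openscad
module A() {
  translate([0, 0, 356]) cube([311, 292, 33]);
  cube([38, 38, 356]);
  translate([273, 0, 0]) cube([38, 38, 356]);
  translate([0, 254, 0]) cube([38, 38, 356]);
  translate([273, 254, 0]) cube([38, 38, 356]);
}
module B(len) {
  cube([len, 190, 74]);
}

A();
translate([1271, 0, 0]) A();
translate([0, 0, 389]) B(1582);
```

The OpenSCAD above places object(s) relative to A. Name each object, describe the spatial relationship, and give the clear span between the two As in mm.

A is a stool. B is a beam. A beam spans the tops of two stools. The clear span between the two stools is 960 mm.

Second stool starts at x = 1271; first ends at x = 311; clear span = 1271 − 311 = 960 mm.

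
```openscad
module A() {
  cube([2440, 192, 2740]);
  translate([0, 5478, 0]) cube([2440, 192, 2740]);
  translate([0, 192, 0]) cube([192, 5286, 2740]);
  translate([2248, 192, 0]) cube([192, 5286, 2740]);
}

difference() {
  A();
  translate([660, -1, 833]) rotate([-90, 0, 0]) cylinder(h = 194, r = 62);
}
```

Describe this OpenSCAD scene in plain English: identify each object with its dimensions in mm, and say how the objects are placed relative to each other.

A is a box-shaped house frame (walls only): outside footprint 2440×5670 mm, wall height 2740 mm, wall thickness 192 mm. The two y-facing walls run the full x-width; the two x-facing walls fit between the inner faces of the y-facing walls.

The house frame has a circular hole of radius 62 mm through its front wall, centred at (x = 660, z = 833).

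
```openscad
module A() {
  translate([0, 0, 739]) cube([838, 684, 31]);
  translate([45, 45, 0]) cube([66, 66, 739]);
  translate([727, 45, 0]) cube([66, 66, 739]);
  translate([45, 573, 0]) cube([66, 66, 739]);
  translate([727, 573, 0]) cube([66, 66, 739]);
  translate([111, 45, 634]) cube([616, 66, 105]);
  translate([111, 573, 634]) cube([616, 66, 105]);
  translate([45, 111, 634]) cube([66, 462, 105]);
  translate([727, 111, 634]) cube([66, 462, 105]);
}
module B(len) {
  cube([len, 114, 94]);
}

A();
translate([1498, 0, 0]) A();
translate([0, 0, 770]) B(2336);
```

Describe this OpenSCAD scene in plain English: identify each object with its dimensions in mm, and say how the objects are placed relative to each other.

A is a table with a 838×684 mm rectangular top, 31 mm thick, top surface at z = 770 mm, supported by four 66×66 mm square legs, each inset 45 mm from the nearest pair of top edges, running from the floor. Four apron rails, 66 mm thick and 105 mm tall, run between adjacent legs with their top edges flush with the underside of the top and their outer faces flush with the legs' outer faces.

B is a rectangular beam 2336 mm long (x), 114 mm deep (y), 94 mm thick (z).

The beam spans the tops of two tables placed 660 mm apart, resting at z = 770 mm.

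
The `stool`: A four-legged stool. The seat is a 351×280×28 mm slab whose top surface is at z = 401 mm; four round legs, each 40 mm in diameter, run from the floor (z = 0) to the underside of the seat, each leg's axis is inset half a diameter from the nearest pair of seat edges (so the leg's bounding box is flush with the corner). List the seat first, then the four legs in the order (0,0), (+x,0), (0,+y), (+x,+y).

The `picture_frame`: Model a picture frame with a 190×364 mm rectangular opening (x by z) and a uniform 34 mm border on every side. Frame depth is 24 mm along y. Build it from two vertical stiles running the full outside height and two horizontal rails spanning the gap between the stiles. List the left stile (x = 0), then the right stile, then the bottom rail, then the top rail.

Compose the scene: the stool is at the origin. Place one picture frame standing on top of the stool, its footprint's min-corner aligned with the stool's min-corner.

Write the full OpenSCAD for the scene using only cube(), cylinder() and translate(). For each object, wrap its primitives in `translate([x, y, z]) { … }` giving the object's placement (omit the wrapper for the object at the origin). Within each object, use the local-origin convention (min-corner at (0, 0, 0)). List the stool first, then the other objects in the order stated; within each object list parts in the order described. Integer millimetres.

translate([0, 0, 373]) cube([351, 280, 28]);
translate([20, 20, 0]) cylinder(h = 373, r = 20);
translate([331, 20, 0]) cylinder(h = 373, r = 20);
translate([20, 260, 0]) cylinder(h = 373, r = 20);
translate([331, 260, 0]) cylinder(h = 373, r = 20);
translate([0, 0, 401]) {
  cube([34, 24, 432]);
  translate([224, 0, 0]) cube([34, 24, 432]);
  translate([34, 0, 0]) cube([190, 24, 34]);
  translate([34, 0, 398]) cube([190, 24, 34]);
}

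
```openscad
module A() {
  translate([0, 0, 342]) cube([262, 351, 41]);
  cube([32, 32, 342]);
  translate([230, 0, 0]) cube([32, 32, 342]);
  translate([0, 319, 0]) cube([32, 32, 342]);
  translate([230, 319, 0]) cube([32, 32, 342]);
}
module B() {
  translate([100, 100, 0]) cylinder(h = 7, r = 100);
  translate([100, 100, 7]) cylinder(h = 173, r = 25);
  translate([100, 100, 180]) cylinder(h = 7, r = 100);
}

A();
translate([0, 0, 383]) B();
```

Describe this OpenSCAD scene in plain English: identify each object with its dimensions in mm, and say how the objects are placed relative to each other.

A is a four-legged stool. The seat is 262×351 mm, 41 mm thick, top at z = 383 mm. It stands on four square legs, each 32×32 mm in cross-section, from z = 0 to the seat underside, each flush with a corner of the seat.

B is a spool: two coaxial disc flanges of radius 100 mm and thickness 7 mm, joined by a core cylinder of radius 25 mm and height 173 mm. The lower flange rests on z = 0 and the three cylinders share a vertical axis.

The spool is on top of the stool.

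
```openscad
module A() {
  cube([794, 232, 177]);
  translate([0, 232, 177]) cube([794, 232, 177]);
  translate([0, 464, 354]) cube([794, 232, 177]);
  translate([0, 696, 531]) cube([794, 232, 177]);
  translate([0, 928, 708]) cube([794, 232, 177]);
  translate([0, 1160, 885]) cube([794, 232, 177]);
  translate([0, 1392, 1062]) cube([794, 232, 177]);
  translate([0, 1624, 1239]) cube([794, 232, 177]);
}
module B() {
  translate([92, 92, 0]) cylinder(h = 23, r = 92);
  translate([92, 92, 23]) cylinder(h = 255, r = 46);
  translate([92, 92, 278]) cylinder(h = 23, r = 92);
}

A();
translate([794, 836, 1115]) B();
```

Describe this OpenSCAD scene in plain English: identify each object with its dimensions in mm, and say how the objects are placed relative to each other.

A is a straight staircase of 8 solid steps. Each step is 794 mm wide (x), 232 mm deep (y, the going) and 177 mm tall (the rise). The first step rests on the floor; each subsequent step sits one going further in +y and one rise higher in +z, directly behind and above the previous step with no overlap.

B is a spool: two coaxial disc flanges of radius 92 mm and thickness 23 mm, joined by a core cylinder of radius 46 mm and height 255 mm. The lower flange rests on z = 0 and the three cylinders share a vertical axis.

The spool is beside the staircase with their tops flush at z = 1416.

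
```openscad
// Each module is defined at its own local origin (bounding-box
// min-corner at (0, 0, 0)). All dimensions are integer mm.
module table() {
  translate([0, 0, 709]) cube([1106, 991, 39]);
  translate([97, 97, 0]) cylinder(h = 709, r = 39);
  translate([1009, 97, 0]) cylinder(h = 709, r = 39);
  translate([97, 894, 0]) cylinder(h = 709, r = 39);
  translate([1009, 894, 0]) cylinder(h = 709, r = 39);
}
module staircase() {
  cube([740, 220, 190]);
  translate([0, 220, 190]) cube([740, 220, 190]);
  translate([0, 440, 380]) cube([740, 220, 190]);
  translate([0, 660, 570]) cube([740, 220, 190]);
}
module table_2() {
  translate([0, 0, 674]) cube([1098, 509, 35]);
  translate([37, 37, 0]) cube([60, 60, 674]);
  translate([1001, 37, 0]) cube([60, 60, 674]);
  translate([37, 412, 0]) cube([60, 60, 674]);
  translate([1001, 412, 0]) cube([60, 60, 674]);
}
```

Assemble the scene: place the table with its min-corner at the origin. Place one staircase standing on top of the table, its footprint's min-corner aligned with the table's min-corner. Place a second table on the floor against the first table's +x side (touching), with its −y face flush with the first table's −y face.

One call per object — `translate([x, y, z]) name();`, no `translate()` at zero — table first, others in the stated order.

table();
translate([0, 0, 748]) staircase();
translate([1106, 0, 0]) table_2();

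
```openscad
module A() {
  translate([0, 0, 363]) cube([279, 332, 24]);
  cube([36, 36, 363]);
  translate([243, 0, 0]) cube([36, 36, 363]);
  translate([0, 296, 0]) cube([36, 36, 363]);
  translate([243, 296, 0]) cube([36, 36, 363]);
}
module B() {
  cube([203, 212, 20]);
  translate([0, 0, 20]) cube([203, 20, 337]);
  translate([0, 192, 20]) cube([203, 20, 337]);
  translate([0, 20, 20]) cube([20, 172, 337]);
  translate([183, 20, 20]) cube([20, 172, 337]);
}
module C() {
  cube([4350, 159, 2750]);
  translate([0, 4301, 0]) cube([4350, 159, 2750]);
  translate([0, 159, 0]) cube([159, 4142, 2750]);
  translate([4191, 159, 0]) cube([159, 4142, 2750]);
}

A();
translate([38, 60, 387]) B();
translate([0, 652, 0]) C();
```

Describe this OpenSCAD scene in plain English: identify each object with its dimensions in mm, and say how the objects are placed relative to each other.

A is a four-legged stool. The seat is a 279×332×24 mm slab whose top surface is at z = 387 mm; four square legs, each 36×36 mm in cross-section, run from the floor (z = 0) to the underside of the seat, each flush with a corner of the seat.

B is an open storage box with external size 203×212×357 mm and wall thickness 20 mm (the base is also 20 mm thick). The base covers the whole footprint; the four walls stand on the base, with the y-facing walls full-width and the x-facing walls fitting between their inner faces.

C is the wall frame of a small rectangular building: four walls, each 2750 mm tall and 159 mm thick, enclosing a footprint 4350 mm (x) by 4460 mm (y) outside-to-outside, with no floor or roof. The front and back walls (the −y and +y sides) span the full width; the two side walls fit between them.

The open box is on top of the stool, centred. The house frame is on the floor beside the stool on its +y side.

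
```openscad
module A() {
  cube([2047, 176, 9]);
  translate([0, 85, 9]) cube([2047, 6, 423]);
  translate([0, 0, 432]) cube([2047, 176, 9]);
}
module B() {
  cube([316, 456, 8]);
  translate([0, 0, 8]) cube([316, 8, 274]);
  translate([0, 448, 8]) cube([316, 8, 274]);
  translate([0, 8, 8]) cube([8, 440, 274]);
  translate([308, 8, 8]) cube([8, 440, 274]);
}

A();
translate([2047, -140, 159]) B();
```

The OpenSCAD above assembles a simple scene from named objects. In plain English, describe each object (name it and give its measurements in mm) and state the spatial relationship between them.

A is an I-beam lying along x, 2047 mm long. Overall section height 441 mm. Two flanges 176 mm wide (y) and 9 mm thick, one on the floor and one at the top; a web 6 mm thick runs between them, centred on the flange width.

B is an open-topped rectangular box: outside dimensions 316×456×282 mm, with a uniform wall and base thickness of 8 mm. The base is a full 316×456 slab on the floor; four walls sit on top of the base. The front and back walls (the −y and +y sides) span the full width; the two side walls fit between them.

The open box is beside the I-beam with their tops flush at z = 441.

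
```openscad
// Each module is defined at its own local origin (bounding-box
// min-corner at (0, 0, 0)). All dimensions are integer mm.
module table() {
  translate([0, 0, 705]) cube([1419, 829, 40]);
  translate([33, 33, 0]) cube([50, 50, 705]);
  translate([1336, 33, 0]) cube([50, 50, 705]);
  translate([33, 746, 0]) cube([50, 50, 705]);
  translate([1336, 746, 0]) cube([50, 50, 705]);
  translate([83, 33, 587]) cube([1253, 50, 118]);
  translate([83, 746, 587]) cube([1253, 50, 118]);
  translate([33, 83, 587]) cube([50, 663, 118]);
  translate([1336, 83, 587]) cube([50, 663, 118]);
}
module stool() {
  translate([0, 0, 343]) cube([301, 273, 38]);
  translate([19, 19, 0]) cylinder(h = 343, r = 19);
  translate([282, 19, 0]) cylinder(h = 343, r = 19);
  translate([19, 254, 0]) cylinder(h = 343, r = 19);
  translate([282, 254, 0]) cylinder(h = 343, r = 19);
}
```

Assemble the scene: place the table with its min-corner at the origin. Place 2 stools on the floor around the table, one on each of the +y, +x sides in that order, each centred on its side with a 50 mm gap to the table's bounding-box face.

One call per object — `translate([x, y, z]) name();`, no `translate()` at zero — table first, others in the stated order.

table();
translate([559, 879, 0]) stool();
translate([1469, 278, 0]) stool();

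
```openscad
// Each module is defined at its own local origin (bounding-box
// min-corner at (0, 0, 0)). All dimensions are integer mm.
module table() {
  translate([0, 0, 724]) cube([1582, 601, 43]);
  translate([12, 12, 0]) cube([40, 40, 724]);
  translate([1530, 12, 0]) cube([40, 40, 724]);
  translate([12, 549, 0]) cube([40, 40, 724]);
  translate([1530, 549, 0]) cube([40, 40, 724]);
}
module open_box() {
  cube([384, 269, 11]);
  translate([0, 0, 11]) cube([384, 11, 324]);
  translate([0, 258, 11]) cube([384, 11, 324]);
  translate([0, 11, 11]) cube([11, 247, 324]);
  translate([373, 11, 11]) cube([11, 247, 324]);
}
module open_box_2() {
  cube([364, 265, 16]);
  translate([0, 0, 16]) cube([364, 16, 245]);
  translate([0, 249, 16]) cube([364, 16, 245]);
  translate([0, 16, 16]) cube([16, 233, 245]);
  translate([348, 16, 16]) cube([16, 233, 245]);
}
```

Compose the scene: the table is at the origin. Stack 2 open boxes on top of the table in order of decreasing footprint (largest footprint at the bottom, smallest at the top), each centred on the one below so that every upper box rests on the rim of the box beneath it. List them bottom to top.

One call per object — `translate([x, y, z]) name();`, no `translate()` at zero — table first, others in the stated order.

table();
translate([599, 166, 767]) open_box();
translate([609, 168, 1102]) open_box_2();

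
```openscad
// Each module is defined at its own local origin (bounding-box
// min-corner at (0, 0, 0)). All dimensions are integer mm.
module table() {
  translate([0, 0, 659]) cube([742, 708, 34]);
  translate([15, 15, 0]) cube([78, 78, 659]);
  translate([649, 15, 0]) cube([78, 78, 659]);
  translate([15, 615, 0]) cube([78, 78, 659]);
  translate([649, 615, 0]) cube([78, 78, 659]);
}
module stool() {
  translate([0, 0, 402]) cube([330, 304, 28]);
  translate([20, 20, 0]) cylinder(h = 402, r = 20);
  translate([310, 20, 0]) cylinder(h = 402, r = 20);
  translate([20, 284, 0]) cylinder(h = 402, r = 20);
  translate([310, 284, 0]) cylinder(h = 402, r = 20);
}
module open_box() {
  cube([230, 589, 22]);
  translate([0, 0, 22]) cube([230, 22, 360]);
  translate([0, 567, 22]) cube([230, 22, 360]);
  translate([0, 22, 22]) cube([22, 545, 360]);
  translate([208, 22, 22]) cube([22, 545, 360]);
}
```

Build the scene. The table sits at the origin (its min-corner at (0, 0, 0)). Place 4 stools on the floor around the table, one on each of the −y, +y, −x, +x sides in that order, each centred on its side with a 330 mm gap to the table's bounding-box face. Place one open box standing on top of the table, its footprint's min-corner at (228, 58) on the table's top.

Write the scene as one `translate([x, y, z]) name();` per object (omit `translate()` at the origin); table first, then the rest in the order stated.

table();
translate([206, -634, 0]) stool();
translate([206, 1038, 0]) stool();
translate([-660, 202, 0]) stool();
translate([1072, 202, 0]) stool();
translate([228, 58, 693]) open_box();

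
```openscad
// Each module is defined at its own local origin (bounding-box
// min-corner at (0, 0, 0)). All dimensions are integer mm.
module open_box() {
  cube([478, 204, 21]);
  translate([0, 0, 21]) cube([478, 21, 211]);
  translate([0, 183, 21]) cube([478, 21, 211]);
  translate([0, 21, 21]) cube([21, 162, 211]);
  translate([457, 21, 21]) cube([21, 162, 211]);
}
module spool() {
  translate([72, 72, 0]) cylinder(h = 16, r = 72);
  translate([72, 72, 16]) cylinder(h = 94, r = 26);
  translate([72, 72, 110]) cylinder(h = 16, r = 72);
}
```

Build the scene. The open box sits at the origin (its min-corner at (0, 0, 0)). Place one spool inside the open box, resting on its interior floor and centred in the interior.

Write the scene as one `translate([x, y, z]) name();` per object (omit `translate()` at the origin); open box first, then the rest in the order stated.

open_box();
translate([167, 30, 21]) spool();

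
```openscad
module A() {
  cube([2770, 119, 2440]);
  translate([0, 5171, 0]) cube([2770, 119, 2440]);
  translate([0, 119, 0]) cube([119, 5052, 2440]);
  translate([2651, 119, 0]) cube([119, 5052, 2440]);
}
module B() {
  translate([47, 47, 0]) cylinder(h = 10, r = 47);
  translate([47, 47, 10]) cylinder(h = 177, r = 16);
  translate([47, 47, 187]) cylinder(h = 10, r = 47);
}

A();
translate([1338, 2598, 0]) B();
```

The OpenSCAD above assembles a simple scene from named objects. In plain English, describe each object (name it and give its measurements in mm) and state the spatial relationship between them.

A is the wall frame of a small rectangular building: four walls, each 2440 mm tall and 119 mm thick, enclosing a footprint 2770 mm (x) by 5290 mm (y) outside-to-outside, with no floor or roof. The front and back walls (the −y and +y sides) span the full width; the two side walls fit between them.

B is a spool: two coaxial disc flanges of radius 47 mm and thickness 10 mm, joined by a core cylinder of radius 16 mm and height 177 mm. The lower flange rests on z = 0 and the three cylinders share a vertical axis.

The spool sits inside the house frame, centred.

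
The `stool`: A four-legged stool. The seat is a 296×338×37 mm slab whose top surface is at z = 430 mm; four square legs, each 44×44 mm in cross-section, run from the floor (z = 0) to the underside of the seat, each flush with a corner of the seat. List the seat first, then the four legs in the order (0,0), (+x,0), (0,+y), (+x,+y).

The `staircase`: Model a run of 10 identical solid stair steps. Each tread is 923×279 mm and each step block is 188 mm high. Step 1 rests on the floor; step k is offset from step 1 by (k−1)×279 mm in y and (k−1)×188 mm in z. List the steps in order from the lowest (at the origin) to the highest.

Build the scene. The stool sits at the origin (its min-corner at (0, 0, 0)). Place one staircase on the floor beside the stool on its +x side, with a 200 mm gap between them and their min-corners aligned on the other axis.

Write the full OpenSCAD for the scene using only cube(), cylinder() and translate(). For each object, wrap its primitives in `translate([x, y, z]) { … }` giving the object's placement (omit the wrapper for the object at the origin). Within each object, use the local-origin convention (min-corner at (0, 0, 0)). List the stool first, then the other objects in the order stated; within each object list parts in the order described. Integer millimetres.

translate([0, 0, 393]) cube([296, 338, 37]);
cube([44, 44, 393]);
translate([252, 0, 0]) cube([44, 44, 393]);
translate([0, 294, 0]) cube([44, 44, 393]);
translate([252, 294, 0]) cube([44, 44, 393]);
translate([496, 0, 0]) {
  cube([923, 279, 188]);
  translate([0, 279, 188]) cube([923, 279, 188]);
  translate([0, 558, 376]) cube([923, 279, 188]);
  translate([0, 837, 564]) cube([923, 279, 188]);
  translate([0, 1116, 752]) cube([923, 279, 188]);
  translate([0, 1395, 940]) cube([923, 279, 188]);
  translate([0, 1674, 1128]) cube([923, 279, 188]);
  translate([0, 1953, 1316]) cube([923, 279, 188]);
  translate([0, 2232, 1504]) cube([923, 279, 188]);
  translate([0, 2511, 1692]) cube([923, 279, 188]);
}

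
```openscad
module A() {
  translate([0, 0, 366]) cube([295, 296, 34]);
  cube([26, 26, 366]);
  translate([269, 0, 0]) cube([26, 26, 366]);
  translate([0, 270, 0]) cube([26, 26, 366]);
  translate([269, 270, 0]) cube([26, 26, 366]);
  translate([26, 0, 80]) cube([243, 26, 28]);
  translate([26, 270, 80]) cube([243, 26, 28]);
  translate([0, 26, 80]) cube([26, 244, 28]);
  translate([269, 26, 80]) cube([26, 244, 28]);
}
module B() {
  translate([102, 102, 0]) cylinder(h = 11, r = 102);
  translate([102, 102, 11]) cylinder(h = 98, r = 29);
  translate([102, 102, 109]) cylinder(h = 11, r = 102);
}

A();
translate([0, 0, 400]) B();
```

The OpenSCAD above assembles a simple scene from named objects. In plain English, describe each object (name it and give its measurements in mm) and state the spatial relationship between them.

A is a simple wooden stool: a rectangular seat 295 mm (x) by 296 mm (y), 34 mm thick, top face at z = 400 mm, on four square legs, each 26×26 mm in cross-section. The legs rest on z = 0, each flush with a corner of the seat. Four stretchers, 26 mm wide and 28 mm tall, connect adjacent legs with their undersides at z = 80 mm, each running between the inner faces of the legs it joins and aligned with the legs' outer faces on the other axis.

B is a spool: two coaxial disc flanges of radius 102 mm and thickness 11 mm, joined by a core cylinder of radius 29 mm and height 98 mm. The lower flange rests on z = 0 and the three cylinders share a vertical axis.

The spool is on top of the stool.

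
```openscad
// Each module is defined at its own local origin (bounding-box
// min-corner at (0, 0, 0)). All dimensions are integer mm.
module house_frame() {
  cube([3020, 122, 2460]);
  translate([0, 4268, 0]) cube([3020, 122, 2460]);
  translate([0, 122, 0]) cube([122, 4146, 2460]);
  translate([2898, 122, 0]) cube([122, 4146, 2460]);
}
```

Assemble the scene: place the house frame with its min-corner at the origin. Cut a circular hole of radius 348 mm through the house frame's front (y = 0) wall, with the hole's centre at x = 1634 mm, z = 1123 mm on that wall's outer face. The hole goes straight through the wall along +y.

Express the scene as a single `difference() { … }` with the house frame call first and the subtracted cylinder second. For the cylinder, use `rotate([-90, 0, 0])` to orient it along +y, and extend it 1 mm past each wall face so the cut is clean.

difference() {
  house_frame();
  translate([1634, -1, 1123]) rotate([-90, 0, 0]) cylinder(h = 124, r = 348);
}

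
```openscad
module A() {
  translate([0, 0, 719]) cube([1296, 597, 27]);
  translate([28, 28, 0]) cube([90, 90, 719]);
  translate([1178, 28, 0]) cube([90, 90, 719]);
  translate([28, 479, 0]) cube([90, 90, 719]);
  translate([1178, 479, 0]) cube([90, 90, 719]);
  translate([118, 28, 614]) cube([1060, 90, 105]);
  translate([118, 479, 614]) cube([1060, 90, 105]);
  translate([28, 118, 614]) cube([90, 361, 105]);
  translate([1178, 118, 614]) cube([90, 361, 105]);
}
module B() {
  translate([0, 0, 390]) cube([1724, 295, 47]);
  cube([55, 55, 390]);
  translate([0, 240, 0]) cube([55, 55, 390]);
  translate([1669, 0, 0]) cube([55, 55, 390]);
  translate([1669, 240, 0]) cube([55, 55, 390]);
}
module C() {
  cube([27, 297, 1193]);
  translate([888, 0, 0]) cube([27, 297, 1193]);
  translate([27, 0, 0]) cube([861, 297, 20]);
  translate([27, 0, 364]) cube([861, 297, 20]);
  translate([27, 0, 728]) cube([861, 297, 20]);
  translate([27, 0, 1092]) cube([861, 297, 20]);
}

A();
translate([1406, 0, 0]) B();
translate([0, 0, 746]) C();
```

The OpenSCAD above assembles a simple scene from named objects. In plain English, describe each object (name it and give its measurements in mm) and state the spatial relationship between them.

A is a rectangular dining table. The top is 1296×597×27 mm with its upper surface at z = 746 mm. It stands on four 90×90 mm square legs, each inset 28 mm from the nearest pair of top edges, running from the floor to the underside of the top. Four apron rails, 90 mm thick and 105 mm tall, run between adjacent legs with their top edges flush with the underside of the top and their outer faces flush with the legs' outer faces.

B is a long wooden bench with a 1724 mm (x) × 295 mm (y) seat, 47 mm thick, its top surface 437 mm above the floor. Four 55 mm square legs at the seat corners, flush with the edges, run from z = 0 to the seat underside.

C is an open bookshelf. Two side panels, each 27 mm thick, 297 mm deep and 1193 mm tall, stand 915 mm apart (outside-to-outside). Between them sit 4 shelves, each 20 mm thick and 297 mm deep, spanning the full gap between the sides. The bottom shelf rests on the floor (its underside at z = 0) and the clear gap between one shelf's top and the next shelf's underside is 344 mm.

The bench is on the floor beside the table on its +x side. The bookshelf is on top of the table.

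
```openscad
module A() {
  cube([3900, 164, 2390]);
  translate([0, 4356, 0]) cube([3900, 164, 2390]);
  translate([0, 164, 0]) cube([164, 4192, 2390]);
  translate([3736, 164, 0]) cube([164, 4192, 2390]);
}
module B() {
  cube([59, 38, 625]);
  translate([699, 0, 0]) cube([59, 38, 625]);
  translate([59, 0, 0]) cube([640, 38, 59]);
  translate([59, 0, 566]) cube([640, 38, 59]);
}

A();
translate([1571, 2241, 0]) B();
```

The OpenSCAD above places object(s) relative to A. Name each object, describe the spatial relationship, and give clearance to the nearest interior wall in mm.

Clearances: x = 1407, y = 2077; minimum 1407 mm.

A is a house frame. B is a picture frame. The picture frame sits inside the house frame, centred. The clearance to the nearest interior wall is 1407 mm.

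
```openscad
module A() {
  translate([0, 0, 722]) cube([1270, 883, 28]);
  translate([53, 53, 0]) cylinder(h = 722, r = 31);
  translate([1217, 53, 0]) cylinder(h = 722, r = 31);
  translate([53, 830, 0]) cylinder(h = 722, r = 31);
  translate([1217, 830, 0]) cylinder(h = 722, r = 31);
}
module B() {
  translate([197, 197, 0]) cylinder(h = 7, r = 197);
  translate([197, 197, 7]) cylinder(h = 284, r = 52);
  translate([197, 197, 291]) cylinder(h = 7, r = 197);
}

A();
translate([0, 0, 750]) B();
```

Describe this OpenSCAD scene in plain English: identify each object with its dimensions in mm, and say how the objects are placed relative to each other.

A is a table with a 1270×883 mm rectangular top, 28 mm thick, top surface at z = 750 mm, supported by four round legs of 62 mm diameter, each leg's bounding box inset 22 mm from the nearest pair of top edges, running from the floor.

B is a spool: two coaxial disc flanges of radius 197 mm and thickness 7 mm, joined by a core cylinder of radius 52 mm and height 284 mm. The lower flange rests on z = 0 and the three cylinders share a vertical axis.

The spool is on top of the table.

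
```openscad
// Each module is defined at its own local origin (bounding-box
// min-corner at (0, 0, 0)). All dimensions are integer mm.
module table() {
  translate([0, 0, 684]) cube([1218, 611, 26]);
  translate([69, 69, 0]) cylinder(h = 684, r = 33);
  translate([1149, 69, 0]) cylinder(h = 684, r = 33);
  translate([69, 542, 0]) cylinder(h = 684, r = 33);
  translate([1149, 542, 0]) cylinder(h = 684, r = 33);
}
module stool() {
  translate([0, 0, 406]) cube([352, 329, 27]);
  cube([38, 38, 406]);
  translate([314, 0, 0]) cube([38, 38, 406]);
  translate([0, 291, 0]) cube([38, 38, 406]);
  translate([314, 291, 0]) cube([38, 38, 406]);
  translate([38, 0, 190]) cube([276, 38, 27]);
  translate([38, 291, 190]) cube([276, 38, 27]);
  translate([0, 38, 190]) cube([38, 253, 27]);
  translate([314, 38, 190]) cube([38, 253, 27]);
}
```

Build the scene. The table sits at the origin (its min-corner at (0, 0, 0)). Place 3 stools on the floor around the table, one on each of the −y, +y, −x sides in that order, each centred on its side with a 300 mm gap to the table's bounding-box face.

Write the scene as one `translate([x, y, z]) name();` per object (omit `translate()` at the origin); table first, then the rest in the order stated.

table();
translate([433, -629, 0]) stool();
translate([433, 911, 0]) stool();
translate([-652, 141, 0]) stool();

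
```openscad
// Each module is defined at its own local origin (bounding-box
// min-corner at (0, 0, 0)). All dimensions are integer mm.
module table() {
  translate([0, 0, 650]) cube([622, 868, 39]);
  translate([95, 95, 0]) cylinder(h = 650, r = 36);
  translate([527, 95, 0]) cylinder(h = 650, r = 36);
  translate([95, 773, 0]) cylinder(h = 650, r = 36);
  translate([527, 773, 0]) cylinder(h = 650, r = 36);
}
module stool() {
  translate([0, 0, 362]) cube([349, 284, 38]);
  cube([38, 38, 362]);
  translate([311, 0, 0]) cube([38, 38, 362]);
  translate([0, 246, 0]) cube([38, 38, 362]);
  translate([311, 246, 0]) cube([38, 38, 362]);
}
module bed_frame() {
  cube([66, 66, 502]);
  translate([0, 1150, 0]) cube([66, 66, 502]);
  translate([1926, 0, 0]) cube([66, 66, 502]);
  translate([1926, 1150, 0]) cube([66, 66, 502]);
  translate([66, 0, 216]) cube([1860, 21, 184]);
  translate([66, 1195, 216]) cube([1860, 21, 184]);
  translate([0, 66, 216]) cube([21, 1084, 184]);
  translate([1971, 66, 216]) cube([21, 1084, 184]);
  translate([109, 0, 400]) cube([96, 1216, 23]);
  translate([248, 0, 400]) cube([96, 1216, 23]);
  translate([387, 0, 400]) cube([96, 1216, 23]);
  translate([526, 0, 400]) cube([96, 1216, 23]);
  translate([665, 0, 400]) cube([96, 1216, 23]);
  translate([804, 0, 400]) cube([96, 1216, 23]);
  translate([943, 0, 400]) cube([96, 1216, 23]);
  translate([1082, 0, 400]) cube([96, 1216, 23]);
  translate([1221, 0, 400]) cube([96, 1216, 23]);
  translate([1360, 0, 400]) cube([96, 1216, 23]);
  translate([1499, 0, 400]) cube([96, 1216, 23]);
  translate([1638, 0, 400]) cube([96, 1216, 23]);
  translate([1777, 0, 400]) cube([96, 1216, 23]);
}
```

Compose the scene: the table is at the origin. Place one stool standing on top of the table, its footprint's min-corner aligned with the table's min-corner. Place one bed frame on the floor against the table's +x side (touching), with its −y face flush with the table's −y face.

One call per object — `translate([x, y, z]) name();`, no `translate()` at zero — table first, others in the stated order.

table();
translate([0, 0, 689]) stool();
translate([622, 0, 0]) bed_frame();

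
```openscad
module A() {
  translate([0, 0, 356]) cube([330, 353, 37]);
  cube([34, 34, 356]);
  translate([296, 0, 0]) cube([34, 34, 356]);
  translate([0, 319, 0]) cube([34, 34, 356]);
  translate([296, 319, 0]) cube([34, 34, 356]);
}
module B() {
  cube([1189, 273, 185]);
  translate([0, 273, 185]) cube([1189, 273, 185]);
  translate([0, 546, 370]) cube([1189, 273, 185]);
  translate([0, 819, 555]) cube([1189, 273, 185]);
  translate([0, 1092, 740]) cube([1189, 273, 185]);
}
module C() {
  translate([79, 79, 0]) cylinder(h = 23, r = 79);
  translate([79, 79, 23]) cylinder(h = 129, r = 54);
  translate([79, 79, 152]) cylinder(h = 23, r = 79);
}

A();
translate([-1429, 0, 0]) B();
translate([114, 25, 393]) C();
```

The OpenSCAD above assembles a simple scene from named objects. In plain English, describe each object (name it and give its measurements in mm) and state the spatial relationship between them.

A is a four-legged stool. The seat is 330×353 mm, 37 mm thick, top at z = 393 mm. It stands on four square legs, each 34×34 mm in cross-section, from z = 0 to the seat underside, each flush with a corner of the seat.

B is a straight staircase of 5 solid steps. Each step is 1189 mm wide (x), 273 mm deep (y, the going) and 185 mm tall (the rise). The first step rests on the floor; each subsequent step sits one going further in +y and one rise higher in +z, directly behind and above the previous step with no overlap.

C is a spool: two coaxial disc flanges of radius 79 mm and thickness 23 mm, joined by a core cylinder of radius 54 mm and height 129 mm. The lower flange rests on z = 0 and the three cylinders share a vertical axis.

The staircase is on the floor beside the stool on its −x side. The spool is on top of the stool.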